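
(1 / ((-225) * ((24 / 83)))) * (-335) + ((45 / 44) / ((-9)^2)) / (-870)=32851/6380 = 5.15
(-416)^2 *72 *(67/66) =139137024/11 = 12648820.36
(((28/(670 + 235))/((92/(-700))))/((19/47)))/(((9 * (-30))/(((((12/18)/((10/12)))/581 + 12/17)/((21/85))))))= 3283232/531769131 = 0.01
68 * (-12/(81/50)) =-13600/27 = -503.70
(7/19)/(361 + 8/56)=49/48032 = 0.00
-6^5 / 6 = -1296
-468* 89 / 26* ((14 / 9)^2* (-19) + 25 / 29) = 18862838/261 = 72271.41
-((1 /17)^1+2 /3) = -37/51 = -0.73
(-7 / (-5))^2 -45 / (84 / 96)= -8657/175 = -49.47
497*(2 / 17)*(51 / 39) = 994/13 = 76.46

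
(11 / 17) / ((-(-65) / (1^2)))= 11/1105 = 0.01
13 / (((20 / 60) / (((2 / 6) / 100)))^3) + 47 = 47000013/1000000 = 47.00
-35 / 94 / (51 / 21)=-245/1598 = -0.15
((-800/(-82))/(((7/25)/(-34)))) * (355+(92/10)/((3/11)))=-56644000/123 = -460520.33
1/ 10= 0.10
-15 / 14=-1.07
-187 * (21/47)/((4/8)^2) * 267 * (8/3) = -11184096/47 = -237959.49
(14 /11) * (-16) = -224/11 = -20.36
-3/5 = -0.60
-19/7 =-2.71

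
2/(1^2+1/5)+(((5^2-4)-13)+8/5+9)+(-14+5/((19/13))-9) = 196/285 = 0.69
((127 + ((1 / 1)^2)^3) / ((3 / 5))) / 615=128/369 = 0.35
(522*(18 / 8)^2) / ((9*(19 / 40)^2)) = 469800/361 = 1301.39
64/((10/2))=64/5 = 12.80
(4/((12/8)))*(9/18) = 4/3 = 1.33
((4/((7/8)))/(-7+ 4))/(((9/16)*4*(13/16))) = -2048/2457 = -0.83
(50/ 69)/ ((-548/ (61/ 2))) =-1525/37812 = -0.04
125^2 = 15625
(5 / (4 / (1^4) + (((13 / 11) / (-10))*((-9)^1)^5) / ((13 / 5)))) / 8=55/236548 = 0.00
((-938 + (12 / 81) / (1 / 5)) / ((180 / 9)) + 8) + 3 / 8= -41567/1080 = -38.49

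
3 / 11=0.27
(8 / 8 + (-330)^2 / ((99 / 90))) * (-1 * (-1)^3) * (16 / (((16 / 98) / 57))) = 553019586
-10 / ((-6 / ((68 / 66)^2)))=5780/3267 = 1.77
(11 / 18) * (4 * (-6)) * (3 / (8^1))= -11/2 = -5.50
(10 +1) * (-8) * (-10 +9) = 88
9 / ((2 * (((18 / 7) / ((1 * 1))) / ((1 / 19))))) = 7/76 = 0.09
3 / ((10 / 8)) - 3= -3/5 = -0.60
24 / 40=3/5 = 0.60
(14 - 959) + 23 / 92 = -3779/4 = -944.75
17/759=0.02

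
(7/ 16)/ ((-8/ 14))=-49/64 = -0.77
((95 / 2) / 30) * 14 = 133/6 = 22.17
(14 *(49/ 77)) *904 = 88592/11 = 8053.82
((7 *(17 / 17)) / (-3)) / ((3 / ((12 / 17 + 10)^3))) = -42199976/44217 = -954.38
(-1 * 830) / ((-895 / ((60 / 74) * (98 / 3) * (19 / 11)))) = 3090920/72853 = 42.43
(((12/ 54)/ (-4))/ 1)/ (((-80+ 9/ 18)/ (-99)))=-0.07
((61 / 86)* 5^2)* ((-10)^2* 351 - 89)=53391775/86 = 620834.59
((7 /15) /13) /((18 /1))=7/3510 = 0.00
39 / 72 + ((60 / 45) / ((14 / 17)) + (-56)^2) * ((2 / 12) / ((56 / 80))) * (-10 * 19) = -500762089/3528 = -141939.37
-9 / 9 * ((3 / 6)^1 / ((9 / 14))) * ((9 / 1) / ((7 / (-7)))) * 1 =7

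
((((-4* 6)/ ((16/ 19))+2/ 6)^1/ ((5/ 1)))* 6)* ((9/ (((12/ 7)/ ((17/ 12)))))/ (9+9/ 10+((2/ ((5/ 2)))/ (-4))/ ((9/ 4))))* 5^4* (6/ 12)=-113124375/14128 = -8007.10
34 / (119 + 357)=1/14 = 0.07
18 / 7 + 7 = 67/7 = 9.57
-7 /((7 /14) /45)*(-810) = 510300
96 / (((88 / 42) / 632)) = 28957.09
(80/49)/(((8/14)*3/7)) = 20/3 = 6.67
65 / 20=13/4 = 3.25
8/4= 2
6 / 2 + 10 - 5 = 8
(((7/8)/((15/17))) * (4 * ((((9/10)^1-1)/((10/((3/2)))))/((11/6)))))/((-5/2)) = 357/27500 = 0.01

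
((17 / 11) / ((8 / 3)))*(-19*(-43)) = 41667/88 = 473.49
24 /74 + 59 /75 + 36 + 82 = 330533/2775 = 119.11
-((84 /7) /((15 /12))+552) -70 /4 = -5791/10 = -579.10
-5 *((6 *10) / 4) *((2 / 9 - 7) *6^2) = 18300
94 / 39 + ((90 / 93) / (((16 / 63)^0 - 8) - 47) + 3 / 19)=175744/68913 = 2.55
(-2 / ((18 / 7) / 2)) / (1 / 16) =-224/9 = -24.89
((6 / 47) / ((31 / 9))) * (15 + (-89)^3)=-38067516/1457 = -26127.33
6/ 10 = 3/5 = 0.60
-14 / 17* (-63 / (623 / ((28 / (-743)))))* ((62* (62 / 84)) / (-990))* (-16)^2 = 6888448/185486235 = 0.04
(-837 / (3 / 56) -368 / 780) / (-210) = 1523386/20475 = 74.40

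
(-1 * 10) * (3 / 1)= -30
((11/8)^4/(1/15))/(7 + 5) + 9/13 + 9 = 3016049/212992 = 14.16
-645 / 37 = -17.43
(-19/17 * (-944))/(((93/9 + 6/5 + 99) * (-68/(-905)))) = 30435150/239581 = 127.03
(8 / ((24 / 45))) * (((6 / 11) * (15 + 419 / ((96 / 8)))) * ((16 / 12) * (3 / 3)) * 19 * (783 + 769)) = 176633120/11 = 16057556.36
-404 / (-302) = 202/151 = 1.34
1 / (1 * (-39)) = -1/39 = -0.03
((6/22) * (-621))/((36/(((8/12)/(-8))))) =69/176 = 0.39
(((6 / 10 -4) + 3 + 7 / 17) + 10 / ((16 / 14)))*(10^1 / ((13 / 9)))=26811/442 = 60.66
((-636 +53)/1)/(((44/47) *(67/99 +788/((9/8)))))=-82203/92548 = -0.89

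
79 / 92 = 0.86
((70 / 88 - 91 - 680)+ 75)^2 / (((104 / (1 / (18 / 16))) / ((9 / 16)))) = 71975917/30976 = 2323.60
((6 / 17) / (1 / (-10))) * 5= -300/17 = -17.65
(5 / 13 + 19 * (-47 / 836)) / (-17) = 0.04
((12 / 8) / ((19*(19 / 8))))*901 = 10812/361 = 29.95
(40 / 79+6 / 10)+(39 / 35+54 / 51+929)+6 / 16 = 932.65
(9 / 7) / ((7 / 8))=72/49 = 1.47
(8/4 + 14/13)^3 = 64000/2197 = 29.13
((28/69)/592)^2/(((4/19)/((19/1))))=17689/417139776 = 0.00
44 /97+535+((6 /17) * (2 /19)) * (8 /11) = 184548579/344641 = 535.48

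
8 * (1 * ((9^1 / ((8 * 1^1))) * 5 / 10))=9/2 = 4.50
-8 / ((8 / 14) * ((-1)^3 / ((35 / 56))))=35/4 = 8.75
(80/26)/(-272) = -5/442 = -0.01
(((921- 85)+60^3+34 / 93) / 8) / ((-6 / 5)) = -50414455/2232 = -22587.12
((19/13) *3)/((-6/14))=-133/13 = -10.23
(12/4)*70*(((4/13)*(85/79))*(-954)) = -68115600/1027 = -66324.83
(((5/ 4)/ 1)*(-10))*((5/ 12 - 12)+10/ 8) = 775/6 = 129.17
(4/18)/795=2/7155 = 0.00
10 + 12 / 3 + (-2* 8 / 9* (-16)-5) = 337/9 = 37.44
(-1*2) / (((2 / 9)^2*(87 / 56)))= -756/29 = -26.07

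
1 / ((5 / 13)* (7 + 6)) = 1/5 = 0.20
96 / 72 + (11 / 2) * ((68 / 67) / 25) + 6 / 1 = 37972/5025 = 7.56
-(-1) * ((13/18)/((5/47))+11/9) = 721/90 = 8.01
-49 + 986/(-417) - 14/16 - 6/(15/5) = -54.24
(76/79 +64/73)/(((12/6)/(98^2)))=50920408/5767 = 8829.62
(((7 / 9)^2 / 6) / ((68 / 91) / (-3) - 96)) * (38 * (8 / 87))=-169442/46291743 = 0.00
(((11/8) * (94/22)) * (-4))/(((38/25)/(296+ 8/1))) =-4700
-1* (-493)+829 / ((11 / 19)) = 21174/11 = 1924.91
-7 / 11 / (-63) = 1/99 = 0.01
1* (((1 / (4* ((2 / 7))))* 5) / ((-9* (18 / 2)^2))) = -35/5832 = -0.01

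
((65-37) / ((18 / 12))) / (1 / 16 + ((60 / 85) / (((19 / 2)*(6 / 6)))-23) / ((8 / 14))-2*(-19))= -41344/4557 = -9.07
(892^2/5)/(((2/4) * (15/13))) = 20687264/75 = 275830.19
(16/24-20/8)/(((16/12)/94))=-517/4 = -129.25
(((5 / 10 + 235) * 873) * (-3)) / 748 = -1233549/1496 = -824.56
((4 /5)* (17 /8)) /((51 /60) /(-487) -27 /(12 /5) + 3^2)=-8279/10966 = -0.75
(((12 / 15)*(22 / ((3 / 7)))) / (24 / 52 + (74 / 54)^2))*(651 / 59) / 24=52783731/6540445 = 8.07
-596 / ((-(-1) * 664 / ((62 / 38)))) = -4619/3154 = -1.46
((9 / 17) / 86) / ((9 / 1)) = 1/1462 = 0.00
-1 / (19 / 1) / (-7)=1/133 = 0.01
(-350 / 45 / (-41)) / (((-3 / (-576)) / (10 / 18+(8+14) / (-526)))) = 5447680/291141 = 18.71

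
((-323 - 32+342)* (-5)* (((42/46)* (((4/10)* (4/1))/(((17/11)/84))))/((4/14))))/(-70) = -504504/1955 = -258.06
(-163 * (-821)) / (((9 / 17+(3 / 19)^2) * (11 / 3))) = 821271751/12474 = 65838.68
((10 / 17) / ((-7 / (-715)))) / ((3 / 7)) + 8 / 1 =7558/51 = 148.20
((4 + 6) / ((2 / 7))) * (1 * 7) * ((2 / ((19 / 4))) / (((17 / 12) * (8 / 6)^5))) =17.28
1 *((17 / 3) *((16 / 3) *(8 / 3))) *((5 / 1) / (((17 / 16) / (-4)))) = -40960/27 = -1517.04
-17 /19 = -0.89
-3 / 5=-0.60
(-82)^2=6724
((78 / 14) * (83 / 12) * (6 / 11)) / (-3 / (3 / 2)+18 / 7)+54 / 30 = 16977/440 = 38.58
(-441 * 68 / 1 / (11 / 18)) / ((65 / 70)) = -7556976/143 = -52845.99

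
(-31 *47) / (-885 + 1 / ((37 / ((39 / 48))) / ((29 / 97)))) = 83666768/50819863 = 1.65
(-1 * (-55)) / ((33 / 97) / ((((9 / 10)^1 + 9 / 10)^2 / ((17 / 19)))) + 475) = 547371/4728230 = 0.12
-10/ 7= -1.43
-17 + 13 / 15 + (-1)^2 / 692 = -167449/10380 = -16.13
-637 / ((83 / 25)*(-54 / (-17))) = -60.40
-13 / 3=-4.33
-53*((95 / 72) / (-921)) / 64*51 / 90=17119/25463808 = 0.00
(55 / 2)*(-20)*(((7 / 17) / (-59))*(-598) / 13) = -177100/1003 = -176.57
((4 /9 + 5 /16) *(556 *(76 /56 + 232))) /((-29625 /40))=-1833271/13825 = -132.61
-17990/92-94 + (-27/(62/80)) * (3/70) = -2905127/9982 = -291.04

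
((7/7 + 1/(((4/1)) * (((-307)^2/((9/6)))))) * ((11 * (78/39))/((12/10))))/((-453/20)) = -207348625/256168782 = -0.81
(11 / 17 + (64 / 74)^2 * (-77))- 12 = -1604633/23273 = -68.95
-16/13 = -1.23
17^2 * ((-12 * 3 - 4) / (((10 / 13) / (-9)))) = 135252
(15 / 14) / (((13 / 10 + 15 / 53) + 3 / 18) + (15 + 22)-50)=-11925/125216 = -0.10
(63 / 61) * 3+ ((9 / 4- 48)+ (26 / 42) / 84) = -2294347/53802 = -42.64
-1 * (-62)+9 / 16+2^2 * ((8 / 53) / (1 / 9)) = 57661/848 = 68.00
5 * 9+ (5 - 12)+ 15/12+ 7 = 185/4 = 46.25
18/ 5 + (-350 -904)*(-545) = 3417168/5 = 683433.60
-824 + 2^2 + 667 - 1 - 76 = -230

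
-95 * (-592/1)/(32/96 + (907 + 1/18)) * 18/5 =223.13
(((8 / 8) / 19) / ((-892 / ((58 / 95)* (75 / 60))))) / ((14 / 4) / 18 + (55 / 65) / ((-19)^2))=-3393/14828162 = 0.00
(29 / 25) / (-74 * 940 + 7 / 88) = -2552/153031825 = 0.00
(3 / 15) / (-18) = -1/90 = -0.01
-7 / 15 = -0.47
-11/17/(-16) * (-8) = -11/34 = -0.32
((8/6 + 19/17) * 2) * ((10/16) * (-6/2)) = -625/68 = -9.19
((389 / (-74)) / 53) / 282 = -389/1106004 = 0.00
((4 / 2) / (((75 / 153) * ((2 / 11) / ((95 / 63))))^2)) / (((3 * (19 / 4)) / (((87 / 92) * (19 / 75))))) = 9.62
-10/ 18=-5/9 = -0.56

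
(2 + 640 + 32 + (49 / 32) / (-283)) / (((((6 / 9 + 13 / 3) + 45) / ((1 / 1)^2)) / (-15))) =-3662217/18112 = -202.20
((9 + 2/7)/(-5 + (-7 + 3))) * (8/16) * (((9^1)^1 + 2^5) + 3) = -1430/63 = -22.70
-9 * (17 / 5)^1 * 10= -306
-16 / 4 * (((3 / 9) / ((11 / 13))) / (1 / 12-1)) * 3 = 624/121 = 5.16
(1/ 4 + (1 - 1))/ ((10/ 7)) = 7/40 = 0.18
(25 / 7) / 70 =5/98 = 0.05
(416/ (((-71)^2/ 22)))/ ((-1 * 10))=-4576/25205 = -0.18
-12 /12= -1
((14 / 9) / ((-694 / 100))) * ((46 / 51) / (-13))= 32200/2070549 = 0.02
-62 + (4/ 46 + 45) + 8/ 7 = -2539/161 = -15.77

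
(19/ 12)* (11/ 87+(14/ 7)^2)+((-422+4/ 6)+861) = 465833/1044 = 446.20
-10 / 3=-3.33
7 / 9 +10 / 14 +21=1417/63 = 22.49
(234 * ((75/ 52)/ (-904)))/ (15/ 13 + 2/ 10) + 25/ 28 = 687275/1113728 = 0.62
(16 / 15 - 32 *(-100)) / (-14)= -24008/105 = -228.65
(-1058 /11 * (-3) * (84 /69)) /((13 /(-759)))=-266616/13 = -20508.92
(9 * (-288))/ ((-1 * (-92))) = -648/23 = -28.17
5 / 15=1/3 = 0.33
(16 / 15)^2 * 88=100.12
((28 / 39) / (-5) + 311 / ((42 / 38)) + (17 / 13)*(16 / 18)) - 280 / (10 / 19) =-1022113/4095 = -249.60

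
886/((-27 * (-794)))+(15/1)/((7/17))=2736446/75033 = 36.47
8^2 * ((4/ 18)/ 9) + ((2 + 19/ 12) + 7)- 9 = 1025/324 = 3.16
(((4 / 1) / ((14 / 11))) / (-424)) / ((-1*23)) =11/34132 = 0.00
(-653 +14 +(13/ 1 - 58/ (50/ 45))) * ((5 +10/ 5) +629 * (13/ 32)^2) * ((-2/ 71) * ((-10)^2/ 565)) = 384773379/1026944 = 374.68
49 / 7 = 7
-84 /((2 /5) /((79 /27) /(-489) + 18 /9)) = -1842890/4401 = -418.74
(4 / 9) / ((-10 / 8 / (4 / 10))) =-32/225 = -0.14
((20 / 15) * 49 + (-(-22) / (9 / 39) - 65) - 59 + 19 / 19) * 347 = 39211/3 = 13070.33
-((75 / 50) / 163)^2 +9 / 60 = 39831/265690 = 0.15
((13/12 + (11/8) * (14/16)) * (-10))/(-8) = 2.86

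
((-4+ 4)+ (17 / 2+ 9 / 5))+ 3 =133/10 = 13.30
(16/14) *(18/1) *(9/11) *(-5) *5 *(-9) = 291600/77 = 3787.01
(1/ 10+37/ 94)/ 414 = 58/48645 = 0.00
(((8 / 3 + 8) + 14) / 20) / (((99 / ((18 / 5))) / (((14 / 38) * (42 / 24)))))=1813/62700 = 0.03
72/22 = 36/11 = 3.27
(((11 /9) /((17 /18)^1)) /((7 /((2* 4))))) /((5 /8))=1408/595 = 2.37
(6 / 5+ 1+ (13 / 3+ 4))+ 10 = 308/15 = 20.53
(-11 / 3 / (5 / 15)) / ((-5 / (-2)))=-22/5 = -4.40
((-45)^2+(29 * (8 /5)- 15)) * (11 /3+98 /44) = 1999849/165 = 12120.30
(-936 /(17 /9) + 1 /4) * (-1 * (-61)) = -2054419/68 = -30212.04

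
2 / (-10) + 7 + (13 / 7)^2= 2511/245 = 10.25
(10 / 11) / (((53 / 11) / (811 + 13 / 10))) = 153.26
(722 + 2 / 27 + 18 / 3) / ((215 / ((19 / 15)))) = 373502/87075 = 4.29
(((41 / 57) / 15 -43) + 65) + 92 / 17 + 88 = 1678207/14535 = 115.46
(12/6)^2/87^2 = 4/7569 = 0.00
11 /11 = 1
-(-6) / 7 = 6/7 = 0.86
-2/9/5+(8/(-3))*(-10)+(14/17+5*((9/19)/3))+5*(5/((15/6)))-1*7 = 454004/14535 = 31.24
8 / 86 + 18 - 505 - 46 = -22915/43 = -532.91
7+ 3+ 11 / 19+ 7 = 334/19 = 17.58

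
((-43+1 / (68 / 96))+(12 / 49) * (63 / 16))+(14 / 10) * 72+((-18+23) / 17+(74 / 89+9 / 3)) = 13620371/211820 = 64.30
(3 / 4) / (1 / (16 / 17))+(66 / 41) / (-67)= 31842/46699 = 0.68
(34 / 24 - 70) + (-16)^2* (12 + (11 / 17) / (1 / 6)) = 815449/204 = 3997.30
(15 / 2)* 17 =255/2 = 127.50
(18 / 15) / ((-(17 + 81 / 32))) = -192/3125 = -0.06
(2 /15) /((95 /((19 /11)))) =2/825 = 0.00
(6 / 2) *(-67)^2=13467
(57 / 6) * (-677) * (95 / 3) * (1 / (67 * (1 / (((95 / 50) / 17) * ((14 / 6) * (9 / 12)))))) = -32504801/54672 = -594.54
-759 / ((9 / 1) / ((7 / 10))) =-1771/30 = -59.03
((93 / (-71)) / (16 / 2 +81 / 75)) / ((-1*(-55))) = -465/177287 = 0.00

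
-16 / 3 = -5.33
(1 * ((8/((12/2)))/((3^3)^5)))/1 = 4/43046721 = 0.00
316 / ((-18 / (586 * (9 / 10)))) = -46294/5 = -9258.80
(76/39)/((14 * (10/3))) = 19/455 = 0.04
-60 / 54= -10/9 = -1.11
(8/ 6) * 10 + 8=64/3 = 21.33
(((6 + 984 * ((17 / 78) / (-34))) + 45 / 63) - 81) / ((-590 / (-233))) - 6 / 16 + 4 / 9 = -61383367/1932840 = -31.76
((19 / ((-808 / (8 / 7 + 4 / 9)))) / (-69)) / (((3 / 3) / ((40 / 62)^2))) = 95000/421924167 = 0.00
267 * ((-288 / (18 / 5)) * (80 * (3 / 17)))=-5126400/17 = -301552.94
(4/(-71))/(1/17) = -68/71 = -0.96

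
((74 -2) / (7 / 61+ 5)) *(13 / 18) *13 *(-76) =-30134/3 = -10044.67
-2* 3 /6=-1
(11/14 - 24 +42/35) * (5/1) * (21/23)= -201/2 = -100.50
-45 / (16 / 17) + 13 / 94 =-35851/752 = -47.67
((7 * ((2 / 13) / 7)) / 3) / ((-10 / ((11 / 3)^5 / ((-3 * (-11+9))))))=-161051/284310 = -0.57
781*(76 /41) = 59356/41 = 1447.71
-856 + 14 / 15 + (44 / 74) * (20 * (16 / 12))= -155254/185 = -839.21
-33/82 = -0.40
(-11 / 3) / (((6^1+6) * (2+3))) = -11/180 = -0.06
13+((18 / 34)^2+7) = 5861/289 = 20.28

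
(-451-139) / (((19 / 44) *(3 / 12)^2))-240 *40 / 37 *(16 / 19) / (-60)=-15365760/703 = -21857.41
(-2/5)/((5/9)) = -18/25 = -0.72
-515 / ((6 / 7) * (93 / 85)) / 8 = -306425/4464 = -68.64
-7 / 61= -0.11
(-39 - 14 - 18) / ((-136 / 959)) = 68089/136 = 500.65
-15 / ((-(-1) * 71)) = -15/71 = -0.21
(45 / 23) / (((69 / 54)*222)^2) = 405/16656623 = 0.00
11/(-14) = -11/14 = -0.79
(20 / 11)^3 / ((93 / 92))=736000/123783 = 5.95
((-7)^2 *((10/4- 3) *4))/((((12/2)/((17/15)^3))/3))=-240737/3375 = -71.33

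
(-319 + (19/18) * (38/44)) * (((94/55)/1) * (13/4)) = -76963393/43560 = -1766.84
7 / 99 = 0.07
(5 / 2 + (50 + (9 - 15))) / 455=93/910 = 0.10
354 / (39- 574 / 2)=-177/124 = -1.43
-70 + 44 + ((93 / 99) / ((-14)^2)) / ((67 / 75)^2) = -251577259/9678284 = -25.99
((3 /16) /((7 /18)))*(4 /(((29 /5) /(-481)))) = -64935/406 = -159.94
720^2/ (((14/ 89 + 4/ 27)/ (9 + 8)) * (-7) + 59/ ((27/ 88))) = 43574400/16153 = 2697.60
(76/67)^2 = 1.29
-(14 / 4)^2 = -49/4 = -12.25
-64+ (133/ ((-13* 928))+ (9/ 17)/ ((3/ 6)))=-12910741/205088 = -62.95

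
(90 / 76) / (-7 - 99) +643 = 2589959/4028 = 642.99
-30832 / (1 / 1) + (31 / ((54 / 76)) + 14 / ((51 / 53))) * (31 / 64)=-56555813/1836 = -30803.82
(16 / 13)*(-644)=-10304/13 = -792.62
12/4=3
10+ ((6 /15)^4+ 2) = 7516/625 = 12.03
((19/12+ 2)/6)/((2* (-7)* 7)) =-43/7056 = -0.01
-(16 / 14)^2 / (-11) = 0.12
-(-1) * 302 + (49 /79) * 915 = 68693/79 = 869.53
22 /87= 0.25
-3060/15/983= -204/983 = -0.21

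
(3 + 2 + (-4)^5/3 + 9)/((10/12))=-1964/5 = -392.80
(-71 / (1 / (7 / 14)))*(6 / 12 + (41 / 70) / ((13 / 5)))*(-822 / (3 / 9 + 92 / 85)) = 14949.81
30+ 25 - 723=-668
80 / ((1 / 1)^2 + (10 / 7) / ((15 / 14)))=240/7 = 34.29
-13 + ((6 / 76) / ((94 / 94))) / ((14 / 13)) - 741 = -401089/532 = -753.93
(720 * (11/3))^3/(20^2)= 45999360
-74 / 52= -37/26 = -1.42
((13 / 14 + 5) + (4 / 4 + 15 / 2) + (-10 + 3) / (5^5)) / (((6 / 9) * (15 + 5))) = 118341/109375 = 1.08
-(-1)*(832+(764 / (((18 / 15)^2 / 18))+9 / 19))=197267/19 = 10382.47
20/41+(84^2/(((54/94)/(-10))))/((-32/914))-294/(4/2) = 431495089/123 = 3508090.15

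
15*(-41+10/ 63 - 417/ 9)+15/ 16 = -439045/336 = -1306.68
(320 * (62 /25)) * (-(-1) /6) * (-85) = -33728/3 = -11242.67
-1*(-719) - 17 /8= 5735/8 = 716.88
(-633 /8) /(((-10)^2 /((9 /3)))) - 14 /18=-22691/7200 = -3.15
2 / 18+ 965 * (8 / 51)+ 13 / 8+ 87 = 293893/1224 = 240.11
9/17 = 0.53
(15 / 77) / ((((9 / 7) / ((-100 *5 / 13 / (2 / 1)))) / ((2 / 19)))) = -2500/8151 = -0.31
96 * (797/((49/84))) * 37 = 33971328/7 = 4853046.86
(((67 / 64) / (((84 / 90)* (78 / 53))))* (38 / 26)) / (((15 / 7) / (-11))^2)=57146243/1946880 = 29.35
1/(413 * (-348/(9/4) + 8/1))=-3/181720 = 0.00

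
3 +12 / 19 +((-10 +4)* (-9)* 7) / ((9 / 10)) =8049/19 = 423.63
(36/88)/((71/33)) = 27/142 = 0.19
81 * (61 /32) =4941/32 = 154.41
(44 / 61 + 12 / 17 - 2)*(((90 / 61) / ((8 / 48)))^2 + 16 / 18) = -175175088/3858677 = -45.40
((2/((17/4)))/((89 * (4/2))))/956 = 1/361607 = 0.00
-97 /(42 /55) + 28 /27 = -47623/378 = -125.99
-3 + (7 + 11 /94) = 387/94 = 4.12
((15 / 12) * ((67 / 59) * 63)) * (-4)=-21105/59 = -357.71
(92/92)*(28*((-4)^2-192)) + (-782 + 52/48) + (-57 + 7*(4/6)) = -23045/4 = -5761.25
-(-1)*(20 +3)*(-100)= -2300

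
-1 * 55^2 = -3025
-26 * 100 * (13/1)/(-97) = 33800/97 = 348.45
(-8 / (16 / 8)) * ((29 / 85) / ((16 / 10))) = -29/34 = -0.85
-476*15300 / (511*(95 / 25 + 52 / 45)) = -46818000/16279 = -2875.98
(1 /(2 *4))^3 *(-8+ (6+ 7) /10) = -67/5120 = -0.01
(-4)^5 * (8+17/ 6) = -33280/3 = -11093.33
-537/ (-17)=537/17 = 31.59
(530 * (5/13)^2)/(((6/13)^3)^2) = 189216625/23328 = 8111.14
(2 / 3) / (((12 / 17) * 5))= 0.19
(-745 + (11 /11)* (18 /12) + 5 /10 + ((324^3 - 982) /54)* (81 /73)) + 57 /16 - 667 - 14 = 814610737/1168 = 697440.70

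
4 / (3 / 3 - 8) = -0.57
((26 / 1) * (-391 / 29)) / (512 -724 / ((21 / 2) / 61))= 106743/1124852 = 0.09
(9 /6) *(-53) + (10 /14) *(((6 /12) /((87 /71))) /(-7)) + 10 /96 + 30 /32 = -2677163/34104 = -78.50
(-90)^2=8100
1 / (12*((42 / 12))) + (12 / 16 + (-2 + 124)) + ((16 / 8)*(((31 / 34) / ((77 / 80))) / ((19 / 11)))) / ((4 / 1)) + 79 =5481967/27132 = 202.05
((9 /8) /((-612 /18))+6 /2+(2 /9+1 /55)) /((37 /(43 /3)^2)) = 798459217/44835120 = 17.81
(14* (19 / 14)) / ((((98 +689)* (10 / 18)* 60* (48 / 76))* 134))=361/42183200 = 0.00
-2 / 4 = -0.50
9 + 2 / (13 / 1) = 119/13 = 9.15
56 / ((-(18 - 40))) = 2.55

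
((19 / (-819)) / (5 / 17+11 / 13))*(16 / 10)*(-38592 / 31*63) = 2770048/1085 = 2553.04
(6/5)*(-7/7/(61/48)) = -288/305 = -0.94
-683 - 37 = -720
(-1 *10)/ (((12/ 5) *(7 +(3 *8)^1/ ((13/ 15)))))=-325/2706 = -0.12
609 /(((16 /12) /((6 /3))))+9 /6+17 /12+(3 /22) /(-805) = 97378417/106260 = 916.42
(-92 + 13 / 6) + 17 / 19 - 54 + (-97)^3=-104061017/114 = -912815.94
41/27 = 1.52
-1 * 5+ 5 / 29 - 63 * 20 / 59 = -44800/1711 = -26.18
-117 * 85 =-9945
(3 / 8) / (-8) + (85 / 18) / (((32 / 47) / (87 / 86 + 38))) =270.53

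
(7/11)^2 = 49/121 = 0.40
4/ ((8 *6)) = 1/12 = 0.08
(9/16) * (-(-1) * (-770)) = -3465/8 = -433.12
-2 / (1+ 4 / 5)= -10/9 = -1.11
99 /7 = 14.14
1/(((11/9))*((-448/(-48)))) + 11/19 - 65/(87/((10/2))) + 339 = 171030523/509124 = 335.93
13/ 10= 1.30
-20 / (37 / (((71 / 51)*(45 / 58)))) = -10650/18241 = -0.58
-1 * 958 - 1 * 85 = -1043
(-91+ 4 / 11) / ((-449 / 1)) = 997/4939 = 0.20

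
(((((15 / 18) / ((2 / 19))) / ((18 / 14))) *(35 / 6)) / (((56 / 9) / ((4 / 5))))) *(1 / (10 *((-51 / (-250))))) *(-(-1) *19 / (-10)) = -63175/14688 = -4.30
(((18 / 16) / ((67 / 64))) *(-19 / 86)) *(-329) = 225036/2881 = 78.11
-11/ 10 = -1.10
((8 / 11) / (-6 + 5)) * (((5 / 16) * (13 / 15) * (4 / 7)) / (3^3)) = -26/6237 = 0.00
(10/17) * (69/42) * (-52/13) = -460/119 = -3.87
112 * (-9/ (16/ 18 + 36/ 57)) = -43092/65 = -662.95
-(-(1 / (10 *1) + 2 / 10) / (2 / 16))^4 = -20736/625 = -33.18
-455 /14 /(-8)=65/16 = 4.06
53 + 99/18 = 117/2 = 58.50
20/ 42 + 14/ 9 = 128/63 = 2.03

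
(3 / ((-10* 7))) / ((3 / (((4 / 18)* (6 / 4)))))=-1/210 = 0.00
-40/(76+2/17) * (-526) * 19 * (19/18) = 32280620/5823 = 5543.64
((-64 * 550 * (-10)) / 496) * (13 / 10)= 28600/31 = 922.58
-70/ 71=-0.99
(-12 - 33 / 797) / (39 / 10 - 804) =4570/303657 = 0.02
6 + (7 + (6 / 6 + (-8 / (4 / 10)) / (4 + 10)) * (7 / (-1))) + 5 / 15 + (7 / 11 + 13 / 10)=6029/330 = 18.27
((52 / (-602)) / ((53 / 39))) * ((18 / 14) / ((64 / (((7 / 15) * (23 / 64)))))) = -34983/163358720 = 0.00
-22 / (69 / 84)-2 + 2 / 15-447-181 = -226544/345 = -656.65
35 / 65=7/13 = 0.54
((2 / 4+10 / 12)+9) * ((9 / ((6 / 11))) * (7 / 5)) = 2387/10 = 238.70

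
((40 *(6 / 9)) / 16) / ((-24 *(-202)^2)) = -5/2937888 = 0.00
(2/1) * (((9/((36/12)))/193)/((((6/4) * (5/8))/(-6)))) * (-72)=13824/965 = 14.33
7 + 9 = 16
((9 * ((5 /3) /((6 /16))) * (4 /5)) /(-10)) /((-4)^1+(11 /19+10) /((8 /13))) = -0.24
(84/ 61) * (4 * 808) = 271488/61 = 4450.62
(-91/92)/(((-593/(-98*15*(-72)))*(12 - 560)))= -601965/1868543 = -0.32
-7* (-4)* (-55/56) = -55/2 = -27.50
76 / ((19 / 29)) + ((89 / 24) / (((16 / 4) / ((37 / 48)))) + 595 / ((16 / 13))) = 2765501/4608 = 600.15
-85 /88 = -0.97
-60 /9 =-20/3 = -6.67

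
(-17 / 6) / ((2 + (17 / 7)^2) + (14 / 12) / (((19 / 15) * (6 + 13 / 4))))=-585599/1652946 = -0.35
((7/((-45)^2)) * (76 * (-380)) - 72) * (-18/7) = 139184/315 = 441.85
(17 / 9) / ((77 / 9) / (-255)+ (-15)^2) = 4335/516298 = 0.01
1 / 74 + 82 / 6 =3037/222 = 13.68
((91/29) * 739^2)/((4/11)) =546667121/116 = 4712647.59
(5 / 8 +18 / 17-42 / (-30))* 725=304065/136 = 2235.77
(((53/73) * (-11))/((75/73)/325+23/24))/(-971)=181896/21263929 = 0.01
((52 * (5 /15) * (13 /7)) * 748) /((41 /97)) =49047856/861 = 56966.15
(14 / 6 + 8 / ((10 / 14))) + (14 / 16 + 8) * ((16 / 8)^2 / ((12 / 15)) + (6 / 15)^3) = 175429/3000 = 58.48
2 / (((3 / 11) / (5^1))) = 110/3 = 36.67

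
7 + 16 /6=29/3 = 9.67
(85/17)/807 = 5/807 = 0.01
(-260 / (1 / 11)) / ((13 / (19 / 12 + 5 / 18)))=-3685/9 = -409.44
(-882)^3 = -686128968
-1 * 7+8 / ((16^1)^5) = -917503/131072 = -7.00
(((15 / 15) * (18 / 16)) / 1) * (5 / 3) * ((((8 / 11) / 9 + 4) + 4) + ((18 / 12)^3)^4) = 279447295/1081344 = 258.43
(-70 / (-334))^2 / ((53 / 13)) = 15925/1478117 = 0.01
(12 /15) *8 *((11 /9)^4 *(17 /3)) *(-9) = -7964704/10935 = -728.37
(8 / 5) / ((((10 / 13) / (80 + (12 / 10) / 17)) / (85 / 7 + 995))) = 99803184/595 = 167736.44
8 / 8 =1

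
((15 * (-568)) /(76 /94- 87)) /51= 133480/68867 = 1.94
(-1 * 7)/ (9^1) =-0.78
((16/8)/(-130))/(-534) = 1/34710 = 0.00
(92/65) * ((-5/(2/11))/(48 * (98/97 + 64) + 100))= -24541/2030522 = -0.01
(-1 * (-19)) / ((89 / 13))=247/89 = 2.78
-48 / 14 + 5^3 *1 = 851/7 = 121.57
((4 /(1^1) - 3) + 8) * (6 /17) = 3.18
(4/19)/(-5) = -4/95 = -0.04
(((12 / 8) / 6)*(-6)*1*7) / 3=-7/2 = -3.50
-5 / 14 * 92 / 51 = -230/357 = -0.64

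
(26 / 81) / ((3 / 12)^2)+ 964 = 78500/81 = 969.14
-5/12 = -0.42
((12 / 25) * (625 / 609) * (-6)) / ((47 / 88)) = -52800/9541 = -5.53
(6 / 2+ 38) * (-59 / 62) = -2419/62 = -39.02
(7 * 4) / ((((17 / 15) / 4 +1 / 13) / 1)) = 21840/281 = 77.72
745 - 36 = 709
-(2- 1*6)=4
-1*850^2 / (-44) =180625/11 = 16420.45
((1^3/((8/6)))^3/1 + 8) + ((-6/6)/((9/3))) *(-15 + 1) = 13.09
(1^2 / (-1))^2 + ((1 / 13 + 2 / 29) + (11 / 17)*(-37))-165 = -1203580/6409 = -187.80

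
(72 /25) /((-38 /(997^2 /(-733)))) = 35784324/348175 = 102.78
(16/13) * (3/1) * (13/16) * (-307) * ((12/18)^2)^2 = -4912/27 = -181.93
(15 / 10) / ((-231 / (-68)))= 0.44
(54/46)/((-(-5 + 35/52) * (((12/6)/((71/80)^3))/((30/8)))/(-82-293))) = -125626761/942080 = -133.35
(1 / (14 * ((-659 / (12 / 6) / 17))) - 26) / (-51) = 39985/78421 = 0.51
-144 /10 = -72/5 = -14.40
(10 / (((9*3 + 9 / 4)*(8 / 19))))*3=95/39 = 2.44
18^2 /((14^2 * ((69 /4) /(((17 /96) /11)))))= 153/99176 = 0.00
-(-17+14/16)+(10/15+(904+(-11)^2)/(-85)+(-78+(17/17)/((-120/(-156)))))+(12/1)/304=-2787917/38760 = -71.93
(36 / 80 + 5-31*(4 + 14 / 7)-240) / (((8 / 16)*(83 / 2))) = -8411/415 = -20.27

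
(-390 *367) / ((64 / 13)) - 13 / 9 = -8373521/288 = -29074.73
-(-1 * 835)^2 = -697225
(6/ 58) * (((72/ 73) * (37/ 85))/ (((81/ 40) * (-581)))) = -2368/62728827 = 0.00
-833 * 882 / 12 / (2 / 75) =-9183825/4 = -2295956.25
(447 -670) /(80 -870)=223/790 = 0.28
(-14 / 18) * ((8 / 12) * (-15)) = 70/9 = 7.78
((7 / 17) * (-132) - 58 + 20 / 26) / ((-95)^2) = -4932/398905 = -0.01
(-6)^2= 36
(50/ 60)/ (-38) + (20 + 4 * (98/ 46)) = 149453/5244 = 28.50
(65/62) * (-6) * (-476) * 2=185640/31 = 5988.39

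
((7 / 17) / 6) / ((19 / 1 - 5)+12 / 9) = 7/1564 = 0.00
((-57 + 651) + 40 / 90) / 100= 107/18 = 5.94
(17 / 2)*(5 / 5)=17/2 = 8.50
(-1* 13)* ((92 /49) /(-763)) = 1196/37387 = 0.03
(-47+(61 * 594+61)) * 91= 3298568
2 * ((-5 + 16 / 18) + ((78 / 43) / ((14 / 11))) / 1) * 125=-1819000/2709 = -671.47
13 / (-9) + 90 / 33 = 127/99 = 1.28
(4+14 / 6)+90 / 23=707/69 = 10.25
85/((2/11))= 935/2 = 467.50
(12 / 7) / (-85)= -12/595 = -0.02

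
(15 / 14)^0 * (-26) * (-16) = 416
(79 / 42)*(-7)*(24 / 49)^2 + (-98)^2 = 23051620/2401 = 9600.84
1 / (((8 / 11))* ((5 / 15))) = 33/8 = 4.12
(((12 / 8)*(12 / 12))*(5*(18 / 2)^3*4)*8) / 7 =174960/7 = 24994.29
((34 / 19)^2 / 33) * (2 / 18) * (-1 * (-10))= 11560/107217 = 0.11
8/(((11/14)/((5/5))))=112/11 = 10.18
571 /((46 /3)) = 1713/46 = 37.24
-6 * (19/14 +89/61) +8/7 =-961/61 = -15.75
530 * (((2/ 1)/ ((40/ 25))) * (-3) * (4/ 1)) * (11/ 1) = -87450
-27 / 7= -3.86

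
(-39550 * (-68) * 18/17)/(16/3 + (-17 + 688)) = 8542800/2029 = 4210.35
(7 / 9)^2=49/81 = 0.60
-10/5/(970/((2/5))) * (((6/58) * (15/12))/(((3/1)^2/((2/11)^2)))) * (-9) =6/1701865 = 0.00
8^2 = 64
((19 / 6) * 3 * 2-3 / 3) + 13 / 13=19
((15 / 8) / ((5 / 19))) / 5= 57/40 = 1.42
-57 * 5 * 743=-211755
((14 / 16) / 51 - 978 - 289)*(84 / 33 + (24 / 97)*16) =-896871815/108834 = -8240.73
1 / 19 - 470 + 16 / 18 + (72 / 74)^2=-109584505/234099 = -468.11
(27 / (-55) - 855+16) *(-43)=1985396/55 = 36098.11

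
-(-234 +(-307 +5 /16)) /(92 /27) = 158.68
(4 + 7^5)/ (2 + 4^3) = 254.71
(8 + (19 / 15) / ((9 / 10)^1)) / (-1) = -254/27 = -9.41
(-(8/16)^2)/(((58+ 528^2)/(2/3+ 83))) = -251/3346104 = 0.00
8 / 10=4/5 = 0.80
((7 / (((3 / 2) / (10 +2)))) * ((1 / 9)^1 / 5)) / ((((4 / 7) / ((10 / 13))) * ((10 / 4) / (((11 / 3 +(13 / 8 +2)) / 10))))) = 343/702 = 0.49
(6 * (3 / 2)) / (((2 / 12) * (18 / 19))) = 57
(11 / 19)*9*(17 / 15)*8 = 4488/95 = 47.24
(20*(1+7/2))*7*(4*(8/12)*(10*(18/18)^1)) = 16800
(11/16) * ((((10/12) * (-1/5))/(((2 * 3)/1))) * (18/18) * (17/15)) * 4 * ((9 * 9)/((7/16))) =-561/35 = -16.03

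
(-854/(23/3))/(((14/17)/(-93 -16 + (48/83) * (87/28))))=193768635/13363 = 14500.38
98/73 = 1.34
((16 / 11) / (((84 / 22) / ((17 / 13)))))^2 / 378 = 9248/14085981 = 0.00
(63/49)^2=81/49 = 1.65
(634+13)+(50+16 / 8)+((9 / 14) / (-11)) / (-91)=9795795/14014 = 699.00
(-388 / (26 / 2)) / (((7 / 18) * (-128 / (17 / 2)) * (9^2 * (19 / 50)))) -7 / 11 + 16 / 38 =-136205/2738736 = -0.05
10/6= 5/3 = 1.67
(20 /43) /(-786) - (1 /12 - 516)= 11624621/22532 = 515.92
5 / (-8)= -0.62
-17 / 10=-1.70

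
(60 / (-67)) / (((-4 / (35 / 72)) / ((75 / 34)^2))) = 328125/619616 = 0.53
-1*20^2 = -400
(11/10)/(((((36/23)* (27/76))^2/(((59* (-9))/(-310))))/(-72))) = -247877762/564975 = -438.74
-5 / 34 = -0.15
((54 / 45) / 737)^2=36/13579225 = 0.00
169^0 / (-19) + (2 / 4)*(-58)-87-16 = -2509/19 = -132.05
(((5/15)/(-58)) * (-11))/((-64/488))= -671/1392 = -0.48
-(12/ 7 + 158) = -1118/7 = -159.71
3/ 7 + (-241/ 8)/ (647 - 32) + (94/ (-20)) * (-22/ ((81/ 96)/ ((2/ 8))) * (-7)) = -13271227/61992 = -214.08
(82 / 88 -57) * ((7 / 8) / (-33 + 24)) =17269/3168 = 5.45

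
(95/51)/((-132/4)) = -95/1683 = -0.06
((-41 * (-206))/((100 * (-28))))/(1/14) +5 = -3723/100 = -37.23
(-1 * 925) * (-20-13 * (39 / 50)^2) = 2581601/100 = 25816.01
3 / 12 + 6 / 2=13/4 = 3.25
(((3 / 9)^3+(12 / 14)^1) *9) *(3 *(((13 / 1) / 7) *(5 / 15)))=2197/147 = 14.95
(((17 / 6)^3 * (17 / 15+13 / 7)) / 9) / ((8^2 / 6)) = 771341/1088640 = 0.71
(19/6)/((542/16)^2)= 608/220323 = 0.00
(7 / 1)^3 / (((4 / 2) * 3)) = 343/6 = 57.17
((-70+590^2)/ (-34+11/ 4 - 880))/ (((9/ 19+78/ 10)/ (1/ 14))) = -244910/74277 = -3.30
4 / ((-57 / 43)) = -172/57 = -3.02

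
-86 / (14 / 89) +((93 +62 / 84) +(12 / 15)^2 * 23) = -460169/1050 = -438.26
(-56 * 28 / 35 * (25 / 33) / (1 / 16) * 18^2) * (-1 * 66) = 11612160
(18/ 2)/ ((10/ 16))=72/5 = 14.40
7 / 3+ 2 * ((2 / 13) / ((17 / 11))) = 2.53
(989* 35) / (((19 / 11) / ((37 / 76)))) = 14088305/1444 = 9756.44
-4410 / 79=-55.82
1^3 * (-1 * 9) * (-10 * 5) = 450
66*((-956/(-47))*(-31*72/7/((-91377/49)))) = 9957696/43381 = 229.54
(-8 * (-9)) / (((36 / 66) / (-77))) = -10164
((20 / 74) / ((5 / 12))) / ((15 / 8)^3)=4096/41625 = 0.10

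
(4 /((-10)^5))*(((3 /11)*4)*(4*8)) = -48/34375 = 0.00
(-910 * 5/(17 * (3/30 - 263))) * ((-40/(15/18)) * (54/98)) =-8424000/312851 = -26.93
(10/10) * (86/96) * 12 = 43/4 = 10.75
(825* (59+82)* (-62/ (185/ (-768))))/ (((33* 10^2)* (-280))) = -209808/6475 = -32.40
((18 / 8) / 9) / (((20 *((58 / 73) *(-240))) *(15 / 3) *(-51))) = 73/283968000 = 0.00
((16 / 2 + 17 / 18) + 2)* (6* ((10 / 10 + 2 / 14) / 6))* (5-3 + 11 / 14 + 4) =37430/441 = 84.88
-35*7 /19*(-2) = 490/19 = 25.79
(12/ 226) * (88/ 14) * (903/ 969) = 11352/36499 = 0.31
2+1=3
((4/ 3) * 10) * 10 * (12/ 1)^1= 1600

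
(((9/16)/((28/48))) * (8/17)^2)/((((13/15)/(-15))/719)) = -69886800/26299 = -2657.39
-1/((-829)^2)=-1/687241 = 0.00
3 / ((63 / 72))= 24/7 = 3.43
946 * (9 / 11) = 774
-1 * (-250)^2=-62500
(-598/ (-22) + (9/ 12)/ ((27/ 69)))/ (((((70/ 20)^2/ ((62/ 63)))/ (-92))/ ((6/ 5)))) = -43818128/169785 = -258.08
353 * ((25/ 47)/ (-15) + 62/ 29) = 3034741/4089 = 742.17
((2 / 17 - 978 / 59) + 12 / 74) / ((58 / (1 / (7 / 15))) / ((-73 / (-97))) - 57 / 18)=-441487940/888548673 = -0.50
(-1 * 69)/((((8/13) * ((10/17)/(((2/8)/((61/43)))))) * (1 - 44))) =15249/19520 = 0.78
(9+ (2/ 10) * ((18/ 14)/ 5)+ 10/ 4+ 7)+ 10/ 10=6843/350 = 19.55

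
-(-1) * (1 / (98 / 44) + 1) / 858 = 71/42042 = 0.00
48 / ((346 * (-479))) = -24/82867 = 0.00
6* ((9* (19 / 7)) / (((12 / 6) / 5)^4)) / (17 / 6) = 961875/476 = 2020.75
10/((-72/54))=-15/2 = -7.50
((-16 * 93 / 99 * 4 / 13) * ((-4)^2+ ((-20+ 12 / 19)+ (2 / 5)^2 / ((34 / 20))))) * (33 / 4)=2622848/20995 = 124.93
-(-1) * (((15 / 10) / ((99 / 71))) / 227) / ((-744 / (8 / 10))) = -71/13933260 = 0.00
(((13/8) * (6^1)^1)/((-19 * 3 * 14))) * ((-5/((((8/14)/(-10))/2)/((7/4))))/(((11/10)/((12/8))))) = -34125/6688 = -5.10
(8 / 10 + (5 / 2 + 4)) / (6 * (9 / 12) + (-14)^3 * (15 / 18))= -219/68465 = 0.00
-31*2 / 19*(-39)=2418/19 = 127.26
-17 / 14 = -1.21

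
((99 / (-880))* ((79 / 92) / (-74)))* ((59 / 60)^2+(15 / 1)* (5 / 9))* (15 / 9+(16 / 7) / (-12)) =11713567/653568000 = 0.02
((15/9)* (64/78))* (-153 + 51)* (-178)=24828.72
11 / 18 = 0.61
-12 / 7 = -1.71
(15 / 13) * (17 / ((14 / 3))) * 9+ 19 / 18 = 31847/819 = 38.89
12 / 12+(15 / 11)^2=346/121 = 2.86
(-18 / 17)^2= 324/289 = 1.12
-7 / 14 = -1/2 = -0.50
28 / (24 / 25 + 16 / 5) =175/26 = 6.73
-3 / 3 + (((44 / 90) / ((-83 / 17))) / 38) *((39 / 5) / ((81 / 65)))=-1947658/1916055 = -1.02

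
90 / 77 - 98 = -7456/77 = -96.83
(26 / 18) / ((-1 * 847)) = -13/7623 = 0.00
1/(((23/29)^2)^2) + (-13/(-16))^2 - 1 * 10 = -488035895/71639296 = -6.81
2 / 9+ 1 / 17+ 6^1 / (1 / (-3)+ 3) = 1549/612 = 2.53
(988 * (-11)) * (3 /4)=-8151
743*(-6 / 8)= -2229/4 = -557.25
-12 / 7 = -1.71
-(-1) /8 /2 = 1/16 = 0.06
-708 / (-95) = 708/95 = 7.45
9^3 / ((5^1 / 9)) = 1312.20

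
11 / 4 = 2.75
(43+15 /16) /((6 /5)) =3515/96 = 36.61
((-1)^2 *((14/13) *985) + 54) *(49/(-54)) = -1011.55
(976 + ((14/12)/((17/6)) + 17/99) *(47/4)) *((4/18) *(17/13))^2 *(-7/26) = -393686867/17617743 = -22.35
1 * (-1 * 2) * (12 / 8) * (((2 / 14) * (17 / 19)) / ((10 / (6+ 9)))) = -153/266 = -0.58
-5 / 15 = -1/3 = -0.33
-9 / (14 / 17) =-153/14 = -10.93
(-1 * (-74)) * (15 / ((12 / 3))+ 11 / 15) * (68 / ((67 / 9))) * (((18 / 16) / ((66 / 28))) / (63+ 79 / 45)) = 95936967/4295236 = 22.34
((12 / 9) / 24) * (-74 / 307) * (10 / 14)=-185/19341 = -0.01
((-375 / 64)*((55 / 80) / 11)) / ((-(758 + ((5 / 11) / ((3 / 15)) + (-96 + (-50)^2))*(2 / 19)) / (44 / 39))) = 57475/140681216 = 0.00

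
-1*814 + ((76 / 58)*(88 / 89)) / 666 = -699609350/859473 = -814.00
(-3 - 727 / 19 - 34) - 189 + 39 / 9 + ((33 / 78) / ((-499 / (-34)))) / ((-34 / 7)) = -192227173/739518 = -259.94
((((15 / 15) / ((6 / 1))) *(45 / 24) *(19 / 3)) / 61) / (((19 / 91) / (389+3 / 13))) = 44275/732 = 60.48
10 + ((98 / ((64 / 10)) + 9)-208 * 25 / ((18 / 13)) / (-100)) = 10349/144 = 71.87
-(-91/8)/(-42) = -13/48 = -0.27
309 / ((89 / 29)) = 8961/89 = 100.69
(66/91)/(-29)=-66/2639 = -0.03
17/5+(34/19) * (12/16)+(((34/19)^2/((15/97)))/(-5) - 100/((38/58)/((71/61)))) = -584831219/3303150 = -177.05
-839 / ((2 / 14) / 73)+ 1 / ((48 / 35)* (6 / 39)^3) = -164555041/384 = -428528.75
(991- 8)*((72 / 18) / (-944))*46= -22609/118 = -191.60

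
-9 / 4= -2.25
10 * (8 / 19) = 80/19 = 4.21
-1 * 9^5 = -59049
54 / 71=0.76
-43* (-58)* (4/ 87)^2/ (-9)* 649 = -380.17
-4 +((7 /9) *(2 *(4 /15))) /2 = -512/135 = -3.79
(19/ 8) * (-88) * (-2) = 418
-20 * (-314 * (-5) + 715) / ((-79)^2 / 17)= -776900/6241 = -124.48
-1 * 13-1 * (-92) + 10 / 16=637/8 = 79.62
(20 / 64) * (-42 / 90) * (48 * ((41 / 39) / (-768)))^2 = -11767/18690048 = 0.00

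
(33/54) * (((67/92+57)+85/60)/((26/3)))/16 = 44891/172224 = 0.26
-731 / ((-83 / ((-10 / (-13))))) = 7310/1079 = 6.77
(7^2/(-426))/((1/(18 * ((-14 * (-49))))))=-1420.31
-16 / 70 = -8/35 = -0.23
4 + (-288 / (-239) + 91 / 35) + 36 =52347/1195 = 43.81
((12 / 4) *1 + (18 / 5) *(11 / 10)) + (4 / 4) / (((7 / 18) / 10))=5718/175 = 32.67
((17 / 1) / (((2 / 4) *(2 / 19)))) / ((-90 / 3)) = -323/30 = -10.77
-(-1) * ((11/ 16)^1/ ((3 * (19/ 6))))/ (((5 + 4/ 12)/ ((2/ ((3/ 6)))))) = 33/608 = 0.05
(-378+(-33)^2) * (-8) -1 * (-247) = -5441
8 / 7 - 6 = -34/7 = -4.86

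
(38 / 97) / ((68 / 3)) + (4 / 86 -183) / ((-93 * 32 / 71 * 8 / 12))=6.56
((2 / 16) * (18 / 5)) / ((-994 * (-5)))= 9/99400 = 0.00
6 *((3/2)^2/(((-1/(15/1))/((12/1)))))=-2430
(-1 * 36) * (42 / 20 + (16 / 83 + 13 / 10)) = -129.34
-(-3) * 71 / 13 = 213/13 = 16.38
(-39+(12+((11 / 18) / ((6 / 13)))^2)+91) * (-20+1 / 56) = -286070485/217728 = -1313.89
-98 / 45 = -2.18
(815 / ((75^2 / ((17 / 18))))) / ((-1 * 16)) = -2771/324000 = -0.01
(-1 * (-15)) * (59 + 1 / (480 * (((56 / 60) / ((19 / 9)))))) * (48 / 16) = 1189535/448 = 2655.21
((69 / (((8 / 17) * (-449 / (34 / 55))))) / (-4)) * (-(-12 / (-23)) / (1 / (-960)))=124848/4939 = 25.28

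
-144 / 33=-48/11 = -4.36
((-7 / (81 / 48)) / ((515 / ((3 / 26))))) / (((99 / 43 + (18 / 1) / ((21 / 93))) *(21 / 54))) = -4816/165279465 = 0.00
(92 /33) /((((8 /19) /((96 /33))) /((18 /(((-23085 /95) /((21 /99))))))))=-97888/323433 = -0.30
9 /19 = 0.47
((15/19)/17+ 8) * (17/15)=2599/285 = 9.12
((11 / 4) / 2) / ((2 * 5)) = 11/80 = 0.14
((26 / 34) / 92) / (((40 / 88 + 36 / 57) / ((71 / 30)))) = 192907/10650840 = 0.02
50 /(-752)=-25/376 = -0.07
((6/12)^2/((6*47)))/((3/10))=5/1692 = 0.00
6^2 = 36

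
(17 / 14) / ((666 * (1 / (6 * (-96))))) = -272/259 = -1.05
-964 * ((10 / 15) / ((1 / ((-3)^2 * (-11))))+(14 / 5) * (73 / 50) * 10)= 605392/25 = 24215.68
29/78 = 0.37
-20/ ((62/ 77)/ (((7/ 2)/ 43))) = -2695/1333 = -2.02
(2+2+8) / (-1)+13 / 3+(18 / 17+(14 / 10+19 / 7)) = -4451/1785 = -2.49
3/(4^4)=3/256 = 0.01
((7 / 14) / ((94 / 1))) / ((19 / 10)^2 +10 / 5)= 25/26367 = 0.00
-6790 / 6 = -3395/3 = -1131.67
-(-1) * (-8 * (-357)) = 2856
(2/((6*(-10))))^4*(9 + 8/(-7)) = 11/1134000 = 0.00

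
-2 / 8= -1/4 = -0.25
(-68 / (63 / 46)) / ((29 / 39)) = -40664/609 = -66.77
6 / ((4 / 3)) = 9/2 = 4.50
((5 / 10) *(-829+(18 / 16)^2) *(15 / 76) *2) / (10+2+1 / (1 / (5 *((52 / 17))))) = -13508625/2256896 = -5.99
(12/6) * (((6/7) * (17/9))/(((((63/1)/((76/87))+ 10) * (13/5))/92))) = 2377280/1703793 = 1.40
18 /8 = 2.25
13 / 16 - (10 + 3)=-195/16 = -12.19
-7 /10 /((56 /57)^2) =-3249/4480 = -0.73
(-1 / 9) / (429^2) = -1/1656369 = 0.00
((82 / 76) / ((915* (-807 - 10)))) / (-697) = 1/482920530 = 0.00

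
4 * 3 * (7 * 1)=84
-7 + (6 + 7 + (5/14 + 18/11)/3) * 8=23635/231 = 102.32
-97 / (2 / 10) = -485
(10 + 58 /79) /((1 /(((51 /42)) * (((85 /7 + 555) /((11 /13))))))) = 372004880/42581 = 8736.41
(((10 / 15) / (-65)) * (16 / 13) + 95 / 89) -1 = 12362/225615 = 0.05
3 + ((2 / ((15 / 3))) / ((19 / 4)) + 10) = 1243/95 = 13.08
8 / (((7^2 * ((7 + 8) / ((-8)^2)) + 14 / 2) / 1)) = 512/1183 = 0.43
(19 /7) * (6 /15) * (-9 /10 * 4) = -3.91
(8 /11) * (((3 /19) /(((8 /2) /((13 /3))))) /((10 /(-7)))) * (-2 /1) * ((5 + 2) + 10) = 3094/1045 = 2.96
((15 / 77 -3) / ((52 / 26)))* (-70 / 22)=540/121 = 4.46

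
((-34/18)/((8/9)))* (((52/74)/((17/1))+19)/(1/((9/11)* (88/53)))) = -107793/1961 = -54.97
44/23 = 1.91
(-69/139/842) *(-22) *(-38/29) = -0.02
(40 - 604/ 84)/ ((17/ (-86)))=-59254/357 = -165.98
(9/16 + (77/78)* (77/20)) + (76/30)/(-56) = 94303/21840 = 4.32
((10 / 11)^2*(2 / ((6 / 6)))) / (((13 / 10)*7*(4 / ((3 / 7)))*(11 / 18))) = 0.03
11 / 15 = 0.73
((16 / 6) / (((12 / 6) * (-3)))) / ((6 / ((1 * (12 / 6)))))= -0.15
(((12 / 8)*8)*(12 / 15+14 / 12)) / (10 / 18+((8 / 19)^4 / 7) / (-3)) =968806314/22744735 = 42.59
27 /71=0.38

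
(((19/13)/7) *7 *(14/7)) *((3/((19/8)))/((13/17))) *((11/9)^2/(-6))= -16456/13689 = -1.20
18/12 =3/2 = 1.50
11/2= 5.50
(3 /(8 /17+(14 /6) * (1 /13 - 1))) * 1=-221/124 = -1.78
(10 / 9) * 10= 100/9 = 11.11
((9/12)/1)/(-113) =-3/452 = -0.01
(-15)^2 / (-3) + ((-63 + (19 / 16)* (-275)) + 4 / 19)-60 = -159403/304 = -524.35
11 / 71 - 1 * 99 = -7018/71 = -98.85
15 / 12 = 5/4 = 1.25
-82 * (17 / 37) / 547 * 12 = -16728/20239 = -0.83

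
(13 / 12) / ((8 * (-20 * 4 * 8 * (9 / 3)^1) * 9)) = -13/1658880 = 0.00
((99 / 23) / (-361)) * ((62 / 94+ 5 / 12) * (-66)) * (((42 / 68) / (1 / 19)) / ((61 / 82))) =569140803/42597886 = 13.36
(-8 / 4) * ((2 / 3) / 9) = -4/27 = -0.15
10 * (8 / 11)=80/11 = 7.27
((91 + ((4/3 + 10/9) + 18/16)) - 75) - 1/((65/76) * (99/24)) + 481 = 25754723/51480 = 500.29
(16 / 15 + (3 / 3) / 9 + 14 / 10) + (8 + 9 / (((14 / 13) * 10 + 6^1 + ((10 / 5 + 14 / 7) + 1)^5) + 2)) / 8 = 5849393/1634760 = 3.58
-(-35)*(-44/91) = -220/13 = -16.92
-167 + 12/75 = -4171/25 = -166.84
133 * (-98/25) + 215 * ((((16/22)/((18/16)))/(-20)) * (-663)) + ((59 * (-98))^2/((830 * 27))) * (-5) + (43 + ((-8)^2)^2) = 472122941/616275 = 766.09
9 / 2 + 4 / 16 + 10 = 59/4 = 14.75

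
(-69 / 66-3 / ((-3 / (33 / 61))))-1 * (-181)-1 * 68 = 150969/1342 = 112.50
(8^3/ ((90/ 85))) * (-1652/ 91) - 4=-1027540/117 = -8782.39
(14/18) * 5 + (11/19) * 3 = 962/171 = 5.63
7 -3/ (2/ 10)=-8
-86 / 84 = -43/42 = -1.02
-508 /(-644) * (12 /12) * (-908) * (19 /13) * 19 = -41629076/2093 = -19889.67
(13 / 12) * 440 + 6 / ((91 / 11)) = 130328/273 = 477.39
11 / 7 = 1.57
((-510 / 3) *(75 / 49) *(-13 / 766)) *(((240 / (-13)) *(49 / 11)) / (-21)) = 510000/29491 = 17.29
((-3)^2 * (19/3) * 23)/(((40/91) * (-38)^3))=-6279/115520 = -0.05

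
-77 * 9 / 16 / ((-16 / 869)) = 602217/256 = 2352.41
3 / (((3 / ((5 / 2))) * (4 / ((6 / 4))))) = 15/16 = 0.94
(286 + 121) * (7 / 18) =2849/18 = 158.28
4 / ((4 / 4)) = 4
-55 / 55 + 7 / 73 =-66/73 = -0.90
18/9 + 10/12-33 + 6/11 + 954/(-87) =-77683/1914 = -40.59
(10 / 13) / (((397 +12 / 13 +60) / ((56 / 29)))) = 560/172637 = 0.00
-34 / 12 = -17/6 = -2.83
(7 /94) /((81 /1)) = 7/7614 = 0.00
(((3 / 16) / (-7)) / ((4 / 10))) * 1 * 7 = -15/32 = -0.47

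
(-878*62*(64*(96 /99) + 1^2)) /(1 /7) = -792969212/33 = -24029370.06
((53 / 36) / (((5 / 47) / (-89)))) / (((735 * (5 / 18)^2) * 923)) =-665097/28266875 = -0.02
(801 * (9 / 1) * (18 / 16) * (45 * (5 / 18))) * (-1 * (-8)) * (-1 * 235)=-381175875/2 = -190587937.50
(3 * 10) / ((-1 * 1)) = -30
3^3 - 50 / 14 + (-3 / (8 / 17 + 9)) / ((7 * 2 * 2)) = 105565/4508 = 23.42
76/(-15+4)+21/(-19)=-1675/209 = -8.01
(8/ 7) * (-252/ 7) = -288/7 = -41.14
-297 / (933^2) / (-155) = 33/14991755 = 0.00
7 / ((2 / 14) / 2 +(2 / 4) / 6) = 588/13 = 45.23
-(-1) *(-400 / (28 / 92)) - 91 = -9837/7 = -1405.29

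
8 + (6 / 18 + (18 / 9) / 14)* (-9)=26/7 = 3.71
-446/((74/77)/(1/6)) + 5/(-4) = -34897/444 = -78.60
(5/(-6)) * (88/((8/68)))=-623.33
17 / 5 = 3.40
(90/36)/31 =5/62 = 0.08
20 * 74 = 1480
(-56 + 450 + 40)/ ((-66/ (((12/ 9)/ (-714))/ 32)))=31/80784 = 0.00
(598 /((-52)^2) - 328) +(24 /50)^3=-532460913/1625000 = -327.67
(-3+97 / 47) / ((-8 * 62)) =11/5828 = 0.00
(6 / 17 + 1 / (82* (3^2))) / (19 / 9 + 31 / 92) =0.14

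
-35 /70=-1/2 = -0.50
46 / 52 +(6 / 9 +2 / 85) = 10441/6630 = 1.57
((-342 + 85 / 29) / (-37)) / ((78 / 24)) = 39332/13949 = 2.82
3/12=1/4 = 0.25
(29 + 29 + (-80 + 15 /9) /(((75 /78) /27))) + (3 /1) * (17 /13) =-138949/65 = -2137.68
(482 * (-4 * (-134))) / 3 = 258352/3 = 86117.33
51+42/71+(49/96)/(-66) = 23205289/449856 = 51.58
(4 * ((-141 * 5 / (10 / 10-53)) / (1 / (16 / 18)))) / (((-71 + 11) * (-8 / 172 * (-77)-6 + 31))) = -4042/143793 = -0.03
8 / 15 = 0.53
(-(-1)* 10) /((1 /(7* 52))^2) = 1324960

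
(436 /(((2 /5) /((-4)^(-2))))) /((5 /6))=327/4 = 81.75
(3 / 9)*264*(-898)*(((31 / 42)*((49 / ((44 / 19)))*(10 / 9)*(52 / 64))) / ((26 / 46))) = -1971213.94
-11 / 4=-2.75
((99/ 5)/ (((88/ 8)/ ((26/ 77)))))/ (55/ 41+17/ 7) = 4797/29755 = 0.16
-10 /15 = -2/3 = -0.67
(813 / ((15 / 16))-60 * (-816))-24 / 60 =249134/5 = 49826.80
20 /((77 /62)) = 1240/77 = 16.10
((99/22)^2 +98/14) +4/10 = 27.65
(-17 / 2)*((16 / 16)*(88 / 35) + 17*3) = -31841/70 = -454.87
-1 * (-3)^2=-9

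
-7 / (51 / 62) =-434/51 = -8.51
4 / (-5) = -4/5 = -0.80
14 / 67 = 0.21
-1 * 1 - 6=-7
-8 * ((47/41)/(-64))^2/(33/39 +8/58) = -832793/319309312 = 0.00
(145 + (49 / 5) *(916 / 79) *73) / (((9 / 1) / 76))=71271.26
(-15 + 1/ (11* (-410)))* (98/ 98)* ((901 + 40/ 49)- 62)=-253082391/20090 = -12597.43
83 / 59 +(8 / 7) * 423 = 484.84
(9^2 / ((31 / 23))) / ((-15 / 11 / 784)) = -5355504/155 = -34551.64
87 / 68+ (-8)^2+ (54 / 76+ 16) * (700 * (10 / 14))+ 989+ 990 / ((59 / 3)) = 721107851/76228 = 9459.88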